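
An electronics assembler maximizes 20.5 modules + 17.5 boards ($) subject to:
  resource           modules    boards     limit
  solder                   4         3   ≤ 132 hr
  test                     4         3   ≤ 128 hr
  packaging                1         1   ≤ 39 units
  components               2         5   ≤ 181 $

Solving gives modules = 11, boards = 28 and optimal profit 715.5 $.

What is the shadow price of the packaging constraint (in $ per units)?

8.5

At the optimum: solder uses 128 of 132 (slack = 4); test uses 128 of 128 (binding); packaging uses 39 of 39 (binding); components uses 162 of 181 (slack = 19).
Slack constraints have shadow price 0 (complementary slackness).
Dual feasibility on the basic columns requires 4·y_test + 1·y_packaging = 20.5, 3·y_test + 1·y_packaging = 17.5.
Solving: y_test = 3, y_packaging = 8.5.
Shadow price of packaging = 8.5.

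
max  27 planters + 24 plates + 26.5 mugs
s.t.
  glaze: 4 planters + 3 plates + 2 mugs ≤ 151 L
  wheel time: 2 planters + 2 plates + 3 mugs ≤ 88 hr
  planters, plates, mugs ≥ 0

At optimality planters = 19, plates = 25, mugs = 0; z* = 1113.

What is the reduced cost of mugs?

At the optimum: glaze uses 151 of 151 (binding); wheel time uses 88 of 88 (binding).
The binding rows give the dual system: 4·y_glaze + 2·y_wheel time = 27 and 3·y_glaze + 2·y_wheel time = 24.
Solving: y_glaze = 3, y_wheel time = 7.5.
Reduced cost of mugs: c₃ − yᵀa₃ = 26.5 − (3·2 + 7.5·3) = 26.5 − 28.5 = -2.

-2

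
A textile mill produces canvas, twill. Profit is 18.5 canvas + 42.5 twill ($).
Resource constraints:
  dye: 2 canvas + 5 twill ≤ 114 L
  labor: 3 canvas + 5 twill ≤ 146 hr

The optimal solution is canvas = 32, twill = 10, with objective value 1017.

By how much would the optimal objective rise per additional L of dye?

7

Both dye and labor are binding at x*.
The binding rows give the dual system: 2·y_dye + 3·y_labor = 18.5 and 5·y_dye + 5·y_labor = 42.5.
Solving: y_dye = 7, y_labor = 1.5.
Shadow price of dye = 7.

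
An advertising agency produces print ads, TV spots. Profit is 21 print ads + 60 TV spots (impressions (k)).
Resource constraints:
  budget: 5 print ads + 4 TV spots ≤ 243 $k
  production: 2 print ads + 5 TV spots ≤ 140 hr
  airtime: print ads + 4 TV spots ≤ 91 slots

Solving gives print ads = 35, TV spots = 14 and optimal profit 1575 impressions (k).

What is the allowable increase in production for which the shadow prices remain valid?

Binding constraints: production, airtime. The basis is B = [[2,5],[1,4]] with det 3.
Per unit increase in production, x* moves by d = (1.3333, -0.3333).
The basis stays optimal until budget becomes binding; allowable increase = 2.25 hr.

2.25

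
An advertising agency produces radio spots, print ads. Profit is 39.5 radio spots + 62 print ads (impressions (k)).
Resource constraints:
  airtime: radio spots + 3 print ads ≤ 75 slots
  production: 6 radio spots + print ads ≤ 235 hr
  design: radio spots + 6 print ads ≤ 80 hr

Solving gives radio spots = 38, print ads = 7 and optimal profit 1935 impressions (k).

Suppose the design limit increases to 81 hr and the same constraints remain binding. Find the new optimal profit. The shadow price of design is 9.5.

1944.5

Δb = 1, so new z* = 1935 + (9.5)·(1) = 1935 + 9.5 = 1944.5.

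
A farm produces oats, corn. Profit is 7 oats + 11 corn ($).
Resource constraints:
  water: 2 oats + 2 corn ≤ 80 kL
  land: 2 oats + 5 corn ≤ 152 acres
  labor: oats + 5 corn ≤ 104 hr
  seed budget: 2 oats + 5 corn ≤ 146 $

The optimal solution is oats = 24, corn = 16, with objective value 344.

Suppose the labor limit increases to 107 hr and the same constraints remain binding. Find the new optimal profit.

Check each constraint at x*: water 80/80 (tight); land 128/152 (slack 24); labor 104/104 (tight); seed budget 128/146 (slack 18).
Slack constraints have shadow price 0 (complementary slackness).
From A_Bᵀ y = c: 2·y_water + 1·y_labor = 7; 2·y_water + 5·y_labor = 11.
Solving: y_water = 3, y_labor = 1.
Δz = y_labor·Δb = 1 × (3) = 3, so new z* = 344 + 3 = 347.

347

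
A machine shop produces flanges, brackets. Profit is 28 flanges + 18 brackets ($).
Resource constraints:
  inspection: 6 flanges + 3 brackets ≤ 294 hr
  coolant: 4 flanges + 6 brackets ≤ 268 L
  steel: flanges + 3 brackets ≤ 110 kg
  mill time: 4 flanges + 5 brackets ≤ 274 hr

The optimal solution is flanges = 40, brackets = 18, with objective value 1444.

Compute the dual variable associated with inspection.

4

Binding: inspection and coolant. Non-binding: steel (16 unused), mill time (24 unused).
Slack constraints have shadow price 0 (complementary slackness).
Dual feasibility on the basic columns requires 6·y_inspection + 4·y_coolant = 28, 3·y_inspection + 6·y_coolant = 18.
Solving: y_inspection = 4, y_coolant = 1.
Shadow price of inspection = 4.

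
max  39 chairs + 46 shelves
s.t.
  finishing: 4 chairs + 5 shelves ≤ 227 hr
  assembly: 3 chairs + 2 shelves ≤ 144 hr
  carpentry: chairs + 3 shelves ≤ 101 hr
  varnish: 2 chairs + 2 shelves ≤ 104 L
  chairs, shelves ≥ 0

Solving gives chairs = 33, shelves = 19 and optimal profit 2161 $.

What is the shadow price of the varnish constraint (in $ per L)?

5.5

Check each constraint at x*: finishing 227/227 (tight); assembly 137/144 (slack 7); carpentry 90/101 (slack 11); varnish 104/104 (tight).
Since assembly, carpentry are not tight, their duals are 0.
From A_Bᵀ y = c: 4·y_finishing + 2·y_varnish = 39; 5·y_finishing + 2·y_varnish = 46.
→ y_finishing = 7 and y_varnish = 5.5.
Shadow price of varnish = 5.5.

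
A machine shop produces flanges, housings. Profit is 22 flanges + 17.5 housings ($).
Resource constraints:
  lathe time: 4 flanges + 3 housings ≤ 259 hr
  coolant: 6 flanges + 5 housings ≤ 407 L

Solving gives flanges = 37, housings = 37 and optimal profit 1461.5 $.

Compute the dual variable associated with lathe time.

At the optimum: lathe time uses 259 of 259 (binding); coolant uses 407 of 407 (binding).
The binding rows give the dual system: 4·y_lathe time + 6·y_coolant = 22 and 3·y_lathe time + 5·y_coolant = 17.5.
This yields shadow prices y_lathe time = 2.5, y_coolant = 2.
Shadow price of lathe time = 2.5.

2.5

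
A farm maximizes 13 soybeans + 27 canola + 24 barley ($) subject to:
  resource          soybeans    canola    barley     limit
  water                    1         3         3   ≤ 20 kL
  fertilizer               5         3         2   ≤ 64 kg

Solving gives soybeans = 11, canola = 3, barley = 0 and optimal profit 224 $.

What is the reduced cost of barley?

-2

Check each constraint at x*: water 20/20 (tight); fertilizer 64/64 (tight).
From A_Bᵀ y = c: 1·y_water + 5·y_fertilizer = 13; 3·y_water + 3·y_fertilizer = 27.
→ y_water = 8 and y_fertilizer = 1.
Reduced cost of barley: c₃ − yᵀa₃ = 24 − (8·3 + 1·2) = 24 − 26 = -2.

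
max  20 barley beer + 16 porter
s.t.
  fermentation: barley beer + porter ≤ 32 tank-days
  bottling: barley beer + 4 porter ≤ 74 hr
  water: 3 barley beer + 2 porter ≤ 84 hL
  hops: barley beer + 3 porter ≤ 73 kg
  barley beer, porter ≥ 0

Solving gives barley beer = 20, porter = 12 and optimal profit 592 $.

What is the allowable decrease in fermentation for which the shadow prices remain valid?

4

Binding constraints: fermentation, water. The basis is B = [[1,1],[3,2]] with det -1.
Per unit decrease in fermentation, x* moves by d = (2, -3).
The basis stays optimal until porter reaches 0; allowable decrease = 4 tank-days.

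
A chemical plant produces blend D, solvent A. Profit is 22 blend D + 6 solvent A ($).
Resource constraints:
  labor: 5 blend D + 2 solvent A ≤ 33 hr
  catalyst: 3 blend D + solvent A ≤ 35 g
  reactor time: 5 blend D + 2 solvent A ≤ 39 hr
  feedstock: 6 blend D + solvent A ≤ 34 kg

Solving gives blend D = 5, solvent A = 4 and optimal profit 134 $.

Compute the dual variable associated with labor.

2

Check each constraint at x*: labor 33/33 (tight); catalyst 19/35 (slack 16); reactor time 33/39 (slack 6); feedstock 34/34 (tight).
Slack constraints have shadow price 0 (complementary slackness).
The binding rows give the dual system: 5·y_labor + 6·y_feedstock = 22 and 2·y_labor + 1·y_feedstock = 6.
This yields shadow prices y_labor = 2, y_feedstock = 2.
Shadow price of labor = 2.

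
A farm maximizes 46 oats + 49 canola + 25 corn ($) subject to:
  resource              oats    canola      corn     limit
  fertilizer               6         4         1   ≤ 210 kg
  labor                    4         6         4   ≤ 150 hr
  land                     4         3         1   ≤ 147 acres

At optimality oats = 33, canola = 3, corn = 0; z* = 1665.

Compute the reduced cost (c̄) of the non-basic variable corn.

Check each constraint at x*: fertilizer 210/210 (tight); labor 150/150 (tight); land 141/147 (slack 6).
Since land is not tight, its dual is 0.
The binding rows give the dual system: 6·y_fertilizer + 4·y_labor = 46 and 4·y_fertilizer + 6·y_labor = 49.
This yields shadow prices y_fertilizer = 4, y_labor = 5.5.
Reduced cost of corn: c₃ − yᵀa₃ = 25 − (4·1 + 5.5·4) = 25 − 26 = -1.

-1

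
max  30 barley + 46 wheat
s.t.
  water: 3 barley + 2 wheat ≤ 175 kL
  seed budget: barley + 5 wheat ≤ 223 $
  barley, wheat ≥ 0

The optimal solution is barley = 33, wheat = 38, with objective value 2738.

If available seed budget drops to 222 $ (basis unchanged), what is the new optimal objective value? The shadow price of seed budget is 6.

2732

Δb = -1, so new z* = 2738 + (6)·(-1) = 2738 − 6 = 2732.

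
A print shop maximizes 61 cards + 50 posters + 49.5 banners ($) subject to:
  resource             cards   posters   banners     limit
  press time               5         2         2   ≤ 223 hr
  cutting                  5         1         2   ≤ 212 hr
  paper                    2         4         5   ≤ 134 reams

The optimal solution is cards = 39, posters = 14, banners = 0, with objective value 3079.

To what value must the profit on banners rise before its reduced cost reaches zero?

58

At the optimum: press time uses 223 of 223 (binding); cutting uses 209 of 212 (slack = 3); paper uses 134 of 134 (binding).
Since cutting is not tight, its dual is 0.
From A_Bᵀ y = c: 5·y_press time + 2·y_paper = 61; 2·y_press time + 4·y_paper = 50.
→ y_press time = 9 and y_paper = 8.
banners enters the basis when its profit ≥ yᵀa₃ = 9·2 + 8·5 = 58.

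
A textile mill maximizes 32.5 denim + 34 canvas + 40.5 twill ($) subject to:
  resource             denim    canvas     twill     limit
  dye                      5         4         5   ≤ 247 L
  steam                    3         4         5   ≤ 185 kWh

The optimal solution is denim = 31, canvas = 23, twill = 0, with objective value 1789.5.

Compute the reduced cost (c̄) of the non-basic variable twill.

-2

Both dye and steam are binding at x*.
The binding rows give the dual system: 5·y_dye + 3·y_steam = 32.5 and 4·y_dye + 4·y_steam = 34.
This yields shadow prices y_dye = 3.5, y_steam = 5.
Reduced cost of twill: c₃ − yᵀa₃ = 40.5 − (3.5·5 + 5·5) = 40.5 − 42.5 = -2.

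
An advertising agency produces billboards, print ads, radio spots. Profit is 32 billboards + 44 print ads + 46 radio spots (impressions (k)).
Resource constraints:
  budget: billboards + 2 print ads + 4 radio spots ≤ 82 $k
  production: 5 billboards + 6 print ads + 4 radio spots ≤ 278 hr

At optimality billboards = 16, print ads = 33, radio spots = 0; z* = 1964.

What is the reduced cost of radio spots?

At the optimum: budget uses 82 of 82 (binding); production uses 278 of 278 (binding).
The binding rows give the dual system: 1·y_budget + 5·y_production = 32 and 2·y_budget + 6·y_production = 44.
This yields shadow prices y_budget = 7, y_production = 5.
Reduced cost of radio spots: c₃ − yᵀa₃ = 46 − (7·4 + 5·4) = 46 − 48 = -2.

-2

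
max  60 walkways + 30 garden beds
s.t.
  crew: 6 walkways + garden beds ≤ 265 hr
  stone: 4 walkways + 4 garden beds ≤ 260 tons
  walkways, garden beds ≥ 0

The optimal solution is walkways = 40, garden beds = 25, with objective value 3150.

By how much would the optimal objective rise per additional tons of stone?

At the optimum: crew uses 265 of 265 (binding); stone uses 260 of 260 (binding).
Dual feasibility on the basic columns requires 6·y_crew + 4·y_stone = 60, 1·y_crew + 4·y_stone = 30.
This yields shadow prices y_crew = 6, y_stone = 6.
Shadow price of stone = 6.

6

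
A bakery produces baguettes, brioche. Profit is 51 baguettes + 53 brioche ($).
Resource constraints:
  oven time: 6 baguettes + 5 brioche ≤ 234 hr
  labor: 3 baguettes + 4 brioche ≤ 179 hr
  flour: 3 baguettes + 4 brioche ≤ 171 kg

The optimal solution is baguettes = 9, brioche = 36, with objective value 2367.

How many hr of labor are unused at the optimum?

labor used = 3·9 + 4·36 = 171; slack = 179 − 171 = 8.

8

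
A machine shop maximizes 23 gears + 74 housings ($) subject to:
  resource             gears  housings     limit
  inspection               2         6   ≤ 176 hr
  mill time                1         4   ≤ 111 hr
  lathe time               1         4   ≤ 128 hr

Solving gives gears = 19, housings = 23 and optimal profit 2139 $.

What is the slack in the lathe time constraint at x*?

17

lathe time used = 1·19 + 4·23 = 111; slack = 128 − 111 = 17.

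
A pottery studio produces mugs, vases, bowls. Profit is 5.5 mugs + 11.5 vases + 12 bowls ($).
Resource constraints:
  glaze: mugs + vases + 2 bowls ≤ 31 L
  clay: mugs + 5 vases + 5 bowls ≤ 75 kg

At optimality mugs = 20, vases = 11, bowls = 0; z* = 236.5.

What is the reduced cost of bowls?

-3.5

Check each constraint at x*: glaze 31/31 (tight); clay 75/75 (tight).
From A_Bᵀ y = c: 1·y_glaze + 1·y_clay = 5.5; 1·y_glaze + 5·y_clay = 11.5.
→ y_glaze = 4 and y_clay = 1.5.
Reduced cost of bowls: c₃ − yᵀa₃ = 12 − (4·2 + 1.5·5) = 12 − 15.5 = -3.5.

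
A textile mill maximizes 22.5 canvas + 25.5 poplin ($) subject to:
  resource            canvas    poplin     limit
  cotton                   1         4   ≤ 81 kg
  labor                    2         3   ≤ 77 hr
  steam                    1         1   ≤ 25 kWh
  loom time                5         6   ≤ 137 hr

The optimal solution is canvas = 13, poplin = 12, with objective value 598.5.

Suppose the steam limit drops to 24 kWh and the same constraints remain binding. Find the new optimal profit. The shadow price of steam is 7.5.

591

Δb = -1, so new z* = 598.5 + (7.5)·(-1) = 598.5 − 7.5 = 591.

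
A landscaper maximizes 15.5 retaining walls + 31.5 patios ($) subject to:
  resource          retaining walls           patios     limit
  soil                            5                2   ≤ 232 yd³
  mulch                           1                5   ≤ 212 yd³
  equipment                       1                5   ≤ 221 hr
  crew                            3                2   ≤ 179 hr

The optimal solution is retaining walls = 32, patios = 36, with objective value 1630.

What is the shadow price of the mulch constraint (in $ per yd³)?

5.5

Binding: soil and mulch. Non-binding: equipment (9 unused), crew (11 unused).
By complementary slackness, y = 0 for the non-binding constraints.
From A_Bᵀ y = c: 5·y_soil + 1·y_mulch = 15.5; 2·y_soil + 5·y_mulch = 31.5.
→ y_soil = 2 and y_mulch = 5.5.
Shadow price of mulch = 5.5.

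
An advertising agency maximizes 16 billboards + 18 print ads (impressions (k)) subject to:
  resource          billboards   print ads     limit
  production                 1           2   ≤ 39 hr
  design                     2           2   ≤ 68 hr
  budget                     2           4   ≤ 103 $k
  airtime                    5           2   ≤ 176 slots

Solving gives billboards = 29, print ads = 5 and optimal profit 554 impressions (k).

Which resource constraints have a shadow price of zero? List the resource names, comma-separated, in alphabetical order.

airtime, budget

production: 39/39 (binding)
design: 68/68 (binding)
budget: 78/103 (slack 25)
airtime: 155/176 (slack 21)
By complementary slackness, a constraint with positive slack has shadow price 0 → airtime, budget.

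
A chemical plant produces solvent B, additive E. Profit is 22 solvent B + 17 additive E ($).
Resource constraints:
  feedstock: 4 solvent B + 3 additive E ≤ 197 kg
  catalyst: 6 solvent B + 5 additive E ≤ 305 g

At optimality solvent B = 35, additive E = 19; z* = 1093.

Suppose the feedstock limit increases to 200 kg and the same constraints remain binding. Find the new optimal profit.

Check each constraint at x*: feedstock 197/197 (tight); catalyst 305/305 (tight).
The binding rows give the dual system: 4·y_feedstock + 6·y_catalyst = 22 and 3·y_feedstock + 5·y_catalyst = 17.
This yields shadow prices y_feedstock = 4, y_catalyst = 1.
Δz = y_feedstock·Δb = 4 × (3) = 12, so new z* = 1093 + 12 = 1105.

1105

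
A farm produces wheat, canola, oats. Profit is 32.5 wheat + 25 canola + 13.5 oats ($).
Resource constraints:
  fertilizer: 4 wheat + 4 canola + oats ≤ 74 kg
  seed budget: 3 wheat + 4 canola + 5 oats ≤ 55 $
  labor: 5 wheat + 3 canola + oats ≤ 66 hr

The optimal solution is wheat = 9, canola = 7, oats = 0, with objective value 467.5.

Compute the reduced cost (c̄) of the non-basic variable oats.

-4

Binding: seed budget and labor. Non-binding: fertilizer (10 unused).
By complementary slackness, y = 0 for the non-binding constraint.
From A_Bᵀ y = c: 3·y_seed budget + 5·y_labor = 32.5; 4·y_seed budget + 3·y_labor = 25.
→ y_seed budget = 2.5 and y_labor = 5.
Reduced cost of oats: c₃ − yᵀa₃ = 13.5 − (2.5·5 + 5·1) = 13.5 − 17.5 = -4.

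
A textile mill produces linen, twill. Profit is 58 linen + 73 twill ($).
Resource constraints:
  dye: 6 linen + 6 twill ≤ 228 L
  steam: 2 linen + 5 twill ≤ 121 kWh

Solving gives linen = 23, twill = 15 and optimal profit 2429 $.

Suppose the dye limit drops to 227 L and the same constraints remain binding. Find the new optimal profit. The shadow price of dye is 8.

2421

Δb = -1, so new z* = 2429 + (8)·(-1) = 2429 − 8 = 2421.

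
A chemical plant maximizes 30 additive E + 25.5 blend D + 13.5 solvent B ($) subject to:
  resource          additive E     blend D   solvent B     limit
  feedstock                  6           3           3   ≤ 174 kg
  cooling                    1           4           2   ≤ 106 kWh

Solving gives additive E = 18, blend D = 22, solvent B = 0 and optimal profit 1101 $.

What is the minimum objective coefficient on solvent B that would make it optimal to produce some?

19.5

Both feedstock and cooling are binding at x*.
Dual feasibility on the basic columns requires 6·y_feedstock + 1·y_cooling = 30, 3·y_feedstock + 4·y_cooling = 25.5.
This yields shadow prices y_feedstock = 4.5, y_cooling = 3.
solvent B enters the basis when its profit ≥ yᵀa₃ = 4.5·3 + 3·2 = 19.5.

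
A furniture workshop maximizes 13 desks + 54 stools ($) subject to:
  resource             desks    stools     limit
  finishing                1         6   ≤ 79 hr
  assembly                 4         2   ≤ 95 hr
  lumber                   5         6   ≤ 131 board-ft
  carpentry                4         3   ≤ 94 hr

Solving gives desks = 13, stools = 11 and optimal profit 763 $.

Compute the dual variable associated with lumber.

Check each constraint at x*: finishing 79/79 (tight); assembly 74/95 (slack 21); lumber 131/131 (tight); carpentry 85/94 (slack 9).
Slack constraints have shadow price 0 (complementary slackness).
Dual feasibility on the basic columns requires 1·y_finishing + 5·y_lumber = 13, 6·y_finishing + 6·y_lumber = 54.
This yields shadow prices y_finishing = 8, y_lumber = 1.
Shadow price of lumber = 1.

1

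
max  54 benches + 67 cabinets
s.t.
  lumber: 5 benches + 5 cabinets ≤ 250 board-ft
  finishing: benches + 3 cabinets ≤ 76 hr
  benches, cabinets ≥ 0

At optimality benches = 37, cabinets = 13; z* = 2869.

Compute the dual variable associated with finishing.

At the optimum: lumber uses 250 of 250 (binding); finishing uses 76 of 76 (binding).
From A_Bᵀ y = c: 5·y_lumber + 1·y_finishing = 54; 5·y_lumber + 3·y_finishing = 67.
→ y_lumber = 9.5 and y_finishing = 6.5.
Shadow price of finishing = 6.5.

6.5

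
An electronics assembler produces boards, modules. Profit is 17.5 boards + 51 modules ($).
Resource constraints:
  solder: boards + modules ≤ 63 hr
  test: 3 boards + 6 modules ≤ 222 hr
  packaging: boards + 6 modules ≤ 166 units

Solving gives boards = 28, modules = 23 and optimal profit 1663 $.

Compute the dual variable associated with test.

4.5

Binding: test and packaging. Non-binding: solder (12 unused).
By complementary slackness, y = 0 for the non-binding constraint.
The binding rows give the dual system: 3·y_test + 1·y_packaging = 17.5 and 6·y_test + 6·y_packaging = 51.
This yields shadow prices y_test = 4.5, y_packaging = 4.
Shadow price of test = 4.5.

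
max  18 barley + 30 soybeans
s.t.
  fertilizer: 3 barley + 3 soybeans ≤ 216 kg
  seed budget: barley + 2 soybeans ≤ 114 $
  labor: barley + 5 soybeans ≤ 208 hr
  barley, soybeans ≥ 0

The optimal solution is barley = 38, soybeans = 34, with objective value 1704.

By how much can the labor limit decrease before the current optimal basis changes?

Binding constraints: fertilizer, labor. The basis is B = [[3,3],[1,5]] with det 12.
Per unit decrease in labor, x* moves by d = (0.25, -0.25).
The basis stays optimal until soybeans reaches 0; allowable decrease = 136 hr.

136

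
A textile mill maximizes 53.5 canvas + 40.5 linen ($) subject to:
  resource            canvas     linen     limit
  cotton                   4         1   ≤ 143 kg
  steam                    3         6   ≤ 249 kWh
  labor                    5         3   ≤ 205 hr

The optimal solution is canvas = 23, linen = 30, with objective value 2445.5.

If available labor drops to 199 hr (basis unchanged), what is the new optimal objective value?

2388.5

At the optimum: cotton uses 122 of 143 (slack = 21); steam uses 249 of 249 (binding); labor uses 205 of 205 (binding).
Slack constraints have shadow price 0 (complementary slackness).
The binding rows give the dual system: 3·y_steam + 5·y_labor = 53.5 and 6·y_steam + 3·y_labor = 40.5.
This yields shadow prices y_steam = 2, y_labor = 9.5.
Δz = y_labor·Δb = 9.5 × (-6) = -57, so new z* = 2445.5 − 57 = 2388.5.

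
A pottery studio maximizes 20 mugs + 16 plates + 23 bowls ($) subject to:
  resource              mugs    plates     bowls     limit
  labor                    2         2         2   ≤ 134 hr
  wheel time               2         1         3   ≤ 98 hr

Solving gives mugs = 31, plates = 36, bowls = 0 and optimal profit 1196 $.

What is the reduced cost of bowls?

Both labor and wheel time are binding at x*.
From A_Bᵀ y = c: 2·y_labor + 2·y_wheel time = 20; 2·y_labor + 1·y_wheel time = 16.
Solving: y_labor = 6, y_wheel time = 4.
Reduced cost of bowls: c₃ − yᵀa₃ = 23 − (6·2 + 4·3) = 23 − 24 = -1.

-1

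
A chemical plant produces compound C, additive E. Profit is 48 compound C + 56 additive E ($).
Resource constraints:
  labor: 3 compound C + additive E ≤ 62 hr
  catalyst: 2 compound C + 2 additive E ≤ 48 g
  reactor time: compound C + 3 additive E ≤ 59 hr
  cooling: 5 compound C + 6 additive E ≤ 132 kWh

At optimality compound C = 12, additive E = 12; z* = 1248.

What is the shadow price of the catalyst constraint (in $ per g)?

4

Check each constraint at x*: labor 48/62 (slack 14); catalyst 48/48 (tight); reactor time 48/59 (slack 11); cooling 132/132 (tight).
By complementary slackness, y = 0 for the non-binding constraints.
From A_Bᵀ y = c: 2·y_catalyst + 5·y_cooling = 48; 2·y_catalyst + 6·y_cooling = 56.
Solving: y_catalyst = 4, y_cooling = 8.
Shadow price of catalyst = 4.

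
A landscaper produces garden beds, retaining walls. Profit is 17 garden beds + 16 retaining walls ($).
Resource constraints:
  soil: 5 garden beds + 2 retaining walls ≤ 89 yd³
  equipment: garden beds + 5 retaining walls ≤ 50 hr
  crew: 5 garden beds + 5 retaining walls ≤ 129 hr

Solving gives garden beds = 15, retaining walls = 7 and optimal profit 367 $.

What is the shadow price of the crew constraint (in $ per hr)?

Check each constraint at x*: soil 89/89 (tight); equipment 50/50 (tight); crew 110/129 (slack 19).
By complementary slackness, y = 0 for the non-binding constraint.
From A_Bᵀ y = c: 5·y_soil + 1·y_equipment = 17; 2·y_soil + 5·y_equipment = 16.
Solving: y_soil = 3, y_equipment = 2.
Shadow price of crew = 0.

0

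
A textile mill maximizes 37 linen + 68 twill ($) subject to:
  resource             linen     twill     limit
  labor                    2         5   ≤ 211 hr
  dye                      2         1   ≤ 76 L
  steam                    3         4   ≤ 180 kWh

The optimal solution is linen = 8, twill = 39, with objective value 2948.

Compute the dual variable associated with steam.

At the optimum: labor uses 211 of 211 (binding); dye uses 55 of 76 (slack = 21); steam uses 180 of 180 (binding).
Slack constraints have shadow price 0 (complementary slackness).
Dual feasibility on the basic columns requires 2·y_labor + 3·y_steam = 37, 5·y_labor + 4·y_steam = 68.
This yields shadow prices y_labor = 8, y_steam = 7.
Shadow price of steam = 7.

7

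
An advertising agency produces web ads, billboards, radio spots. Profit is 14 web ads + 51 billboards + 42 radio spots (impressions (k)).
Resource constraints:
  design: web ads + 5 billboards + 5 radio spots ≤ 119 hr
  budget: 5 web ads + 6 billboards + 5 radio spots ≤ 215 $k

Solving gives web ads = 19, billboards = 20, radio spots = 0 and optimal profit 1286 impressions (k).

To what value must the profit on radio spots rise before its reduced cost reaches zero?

At the optimum: design uses 119 of 119 (binding); budget uses 215 of 215 (binding).
Dual feasibility on the basic columns requires 1·y_design + 5·y_budget = 14, 5·y_design + 6·y_budget = 51.
→ y_design = 9 and y_budget = 1.
radio spots enters the basis when its profit ≥ yᵀa₃ = 9·5 + 1·5 = 50.

50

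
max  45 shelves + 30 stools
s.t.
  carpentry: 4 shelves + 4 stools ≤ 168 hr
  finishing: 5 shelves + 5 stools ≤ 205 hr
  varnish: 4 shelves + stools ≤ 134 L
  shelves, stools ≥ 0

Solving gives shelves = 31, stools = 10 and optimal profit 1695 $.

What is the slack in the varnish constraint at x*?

varnish used = 4·31 + 1·10 = 134; slack = 134 − 134 = 0.

0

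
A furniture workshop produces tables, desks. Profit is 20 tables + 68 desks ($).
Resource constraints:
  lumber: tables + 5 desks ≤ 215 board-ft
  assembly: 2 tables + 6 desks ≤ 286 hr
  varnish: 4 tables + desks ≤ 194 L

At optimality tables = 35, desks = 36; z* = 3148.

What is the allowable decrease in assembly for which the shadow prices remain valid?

28

Binding constraints: lumber, assembly. The basis is B = [[1,5],[2,6]] with det -4.
Per unit decrease in assembly, x* moves by d = (-1.25, 0.25).
The basis stays optimal until tables reaches 0; allowable decrease = 28 hr.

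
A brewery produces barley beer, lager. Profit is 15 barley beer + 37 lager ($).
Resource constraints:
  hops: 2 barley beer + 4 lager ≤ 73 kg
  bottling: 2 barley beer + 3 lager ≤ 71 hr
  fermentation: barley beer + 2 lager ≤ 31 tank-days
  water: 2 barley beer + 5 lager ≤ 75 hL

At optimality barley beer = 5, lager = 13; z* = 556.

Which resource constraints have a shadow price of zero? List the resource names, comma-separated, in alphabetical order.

bottling, hops

hops: 62/73 (slack 11)
bottling: 49/71 (slack 22)
fermentation: 31/31 (binding)
water: 75/75 (binding)
By complementary slackness, a constraint with positive slack has shadow price 0 → bottling, hops.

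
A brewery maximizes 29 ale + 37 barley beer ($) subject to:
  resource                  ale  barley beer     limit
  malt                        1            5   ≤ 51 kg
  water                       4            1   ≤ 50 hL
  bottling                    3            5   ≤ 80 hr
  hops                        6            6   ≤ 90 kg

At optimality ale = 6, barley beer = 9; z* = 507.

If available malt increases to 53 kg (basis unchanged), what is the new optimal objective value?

Check each constraint at x*: malt 51/51 (tight); water 33/50 (slack 17); bottling 63/80 (slack 17); hops 90/90 (tight).
Since water, bottling are not tight, their duals are 0.
The binding rows give the dual system: 1·y_malt + 6·y_hops = 29 and 5·y_malt + 6·y_hops = 37.
This yields shadow prices y_malt = 2, y_hops = 4.5.
Δz = y_malt·Δb = 2 × (2) = 4, so new z* = 507 + 4 = 511.

511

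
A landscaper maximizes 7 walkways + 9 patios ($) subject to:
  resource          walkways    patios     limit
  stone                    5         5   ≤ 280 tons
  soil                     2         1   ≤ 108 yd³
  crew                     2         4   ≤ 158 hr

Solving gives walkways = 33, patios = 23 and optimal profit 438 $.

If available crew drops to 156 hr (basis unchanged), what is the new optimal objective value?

Binding: stone and crew. Non-binding: soil (19 unused).
Since soil is not tight, its dual is 0.
From A_Bᵀ y = c: 5·y_stone + 2·y_crew = 7; 5·y_stone + 4·y_crew = 9.
Solving: y_stone = 1, y_crew = 1.
Δz = y_crew·Δb = 1 × (-2) = -2, so new z* = 438 − 2 = 436.

436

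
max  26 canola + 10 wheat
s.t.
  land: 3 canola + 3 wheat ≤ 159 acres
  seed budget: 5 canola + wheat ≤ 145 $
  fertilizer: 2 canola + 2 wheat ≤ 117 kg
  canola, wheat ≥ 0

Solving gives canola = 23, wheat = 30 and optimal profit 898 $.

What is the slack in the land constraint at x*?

0

land used = 3·23 + 3·30 = 159; slack = 159 − 159 = 0.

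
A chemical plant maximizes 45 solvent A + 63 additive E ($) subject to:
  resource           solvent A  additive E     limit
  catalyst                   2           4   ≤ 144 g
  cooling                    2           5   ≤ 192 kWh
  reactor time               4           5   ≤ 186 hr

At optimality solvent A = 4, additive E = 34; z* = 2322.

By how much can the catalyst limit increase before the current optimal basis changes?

Binding constraints: catalyst, reactor time. The basis is B = [[2,4],[4,5]] with det -6.
Per unit increase in catalyst, x* moves by d = (-0.8333, 0.6667).
The basis stays optimal until solvent A reaches 0; allowable increase = 4.8 g.

4.8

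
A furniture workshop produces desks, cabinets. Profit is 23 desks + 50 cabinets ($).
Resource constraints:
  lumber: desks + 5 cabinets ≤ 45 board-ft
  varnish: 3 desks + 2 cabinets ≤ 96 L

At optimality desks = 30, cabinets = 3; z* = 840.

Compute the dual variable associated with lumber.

At the optimum: lumber uses 45 of 45 (binding); varnish uses 96 of 96 (binding).
The binding rows give the dual system: 1·y_lumber + 3·y_varnish = 23 and 5·y_lumber + 2·y_varnish = 50.
→ y_lumber = 8 and y_varnish = 5.
Shadow price of lumber = 8.

8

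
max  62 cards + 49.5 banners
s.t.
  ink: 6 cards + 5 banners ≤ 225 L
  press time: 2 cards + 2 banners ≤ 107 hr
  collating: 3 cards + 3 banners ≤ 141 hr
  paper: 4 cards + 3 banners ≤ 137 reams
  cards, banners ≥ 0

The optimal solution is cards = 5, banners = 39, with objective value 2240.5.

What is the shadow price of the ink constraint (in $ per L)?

6

Binding: ink and paper. Non-binding: press time (19 unused), collating (9 unused).
Since press time, collating are not tight, their duals are 0.
Dual feasibility on the basic columns requires 6·y_ink + 4·y_paper = 62, 5·y_ink + 3·y_paper = 49.5.
→ y_ink = 6 and y_paper = 6.5.
Shadow price of ink = 6.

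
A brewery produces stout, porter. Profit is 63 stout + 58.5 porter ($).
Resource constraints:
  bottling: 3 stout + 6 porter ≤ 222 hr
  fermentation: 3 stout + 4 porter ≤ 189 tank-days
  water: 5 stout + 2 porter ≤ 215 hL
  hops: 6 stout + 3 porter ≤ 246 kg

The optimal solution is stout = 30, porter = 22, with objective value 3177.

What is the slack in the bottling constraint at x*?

0

bottling used = 3·30 + 6·22 = 222; slack = 222 − 222 = 0.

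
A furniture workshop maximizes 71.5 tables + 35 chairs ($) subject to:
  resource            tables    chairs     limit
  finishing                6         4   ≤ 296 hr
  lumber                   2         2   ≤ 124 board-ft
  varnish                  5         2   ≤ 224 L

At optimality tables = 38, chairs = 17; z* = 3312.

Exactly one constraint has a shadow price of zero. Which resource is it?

lumber

finishing: 296/296 (binding)
lumber: 110/124 (slack 14)
varnish: 224/224 (binding)
By complementary slackness, a constraint with positive slack has shadow price 0 → lumber.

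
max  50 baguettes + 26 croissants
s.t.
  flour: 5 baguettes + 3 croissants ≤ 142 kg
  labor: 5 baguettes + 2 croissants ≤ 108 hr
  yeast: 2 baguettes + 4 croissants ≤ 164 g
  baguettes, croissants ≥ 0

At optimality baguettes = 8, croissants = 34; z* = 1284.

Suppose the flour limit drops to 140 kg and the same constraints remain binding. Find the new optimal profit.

At the optimum: flour uses 142 of 142 (binding); labor uses 108 of 108 (binding); yeast uses 152 of 164 (slack = 12).
By complementary slackness, y = 0 for the non-binding constraint.
Dual feasibility on the basic columns requires 5·y_flour + 5·y_labor = 50, 3·y_flour + 2·y_labor = 26.
→ y_flour = 6 and y_labor = 4.
Δz = y_flour·Δb = 6 × (-2) = -12, so new z* = 1284 − 12 = 1272.

1272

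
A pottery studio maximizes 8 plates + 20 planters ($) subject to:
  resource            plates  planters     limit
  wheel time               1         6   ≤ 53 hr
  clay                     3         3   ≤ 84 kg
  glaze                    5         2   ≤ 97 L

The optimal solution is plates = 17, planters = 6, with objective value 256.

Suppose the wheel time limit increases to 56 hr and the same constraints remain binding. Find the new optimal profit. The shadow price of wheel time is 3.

265

Δb = 3, so new z* = 256 + (3)·(3) = 256 + 9 = 265.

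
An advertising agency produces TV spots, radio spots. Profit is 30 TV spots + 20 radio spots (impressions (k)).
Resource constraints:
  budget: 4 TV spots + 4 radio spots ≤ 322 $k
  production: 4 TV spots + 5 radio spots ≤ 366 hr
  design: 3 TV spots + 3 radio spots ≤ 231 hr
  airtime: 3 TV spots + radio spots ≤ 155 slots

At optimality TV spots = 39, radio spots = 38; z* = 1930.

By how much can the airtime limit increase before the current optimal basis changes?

Binding constraints: design, airtime. The basis is B = [[3,3],[3,1]] with det -6.
Per unit increase in airtime, x* moves by d = (0.5, -0.5).
The basis stays optimal until radio spots reaches 0; allowable increase = 76 slots.

76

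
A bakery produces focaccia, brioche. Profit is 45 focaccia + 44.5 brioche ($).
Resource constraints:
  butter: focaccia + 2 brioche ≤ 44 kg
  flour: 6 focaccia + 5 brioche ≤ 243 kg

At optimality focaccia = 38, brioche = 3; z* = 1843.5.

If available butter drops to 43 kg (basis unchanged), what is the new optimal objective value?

Check each constraint at x*: butter 44/44 (tight); flour 243/243 (tight).
The binding rows give the dual system: 1·y_butter + 6·y_flour = 45 and 2·y_butter + 5·y_flour = 44.5.
This yields shadow prices y_butter = 6, y_flour = 6.5.
Δz = y_butter·Δb = 6 × (-1) = -6, so new z* = 1843.5 − 6 = 1837.5.

1837.5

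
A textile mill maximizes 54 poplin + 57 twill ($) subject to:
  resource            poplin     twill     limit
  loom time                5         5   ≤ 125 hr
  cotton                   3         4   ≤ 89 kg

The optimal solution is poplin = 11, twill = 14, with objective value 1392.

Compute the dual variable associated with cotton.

Both loom time and cotton are binding at x*.
The binding rows give the dual system: 5·y_loom time + 3·y_cotton = 54 and 5·y_loom time + 4·y_cotton = 57.
This yields shadow prices y_loom time = 9, y_cotton = 3.
Shadow price of cotton = 3.

3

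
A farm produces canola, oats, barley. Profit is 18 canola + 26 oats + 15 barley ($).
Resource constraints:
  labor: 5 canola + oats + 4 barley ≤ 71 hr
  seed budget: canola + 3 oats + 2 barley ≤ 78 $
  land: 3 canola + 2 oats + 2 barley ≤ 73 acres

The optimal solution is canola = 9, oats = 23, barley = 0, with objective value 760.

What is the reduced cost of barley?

At the optimum: labor uses 68 of 71 (slack = 3); seed budget uses 78 of 78 (binding); land uses 73 of 73 (binding).
Slack constraints have shadow price 0 (complementary slackness).
From A_Bᵀ y = c: 1·y_seed budget + 3·y_land = 18; 3·y_seed budget + 2·y_land = 26.
Solving: y_seed budget = 6, y_land = 4.
Reduced cost of barley: c₃ − yᵀa₃ = 15 − (6·2 + 4·2) = 15 − 20 = -5.

-5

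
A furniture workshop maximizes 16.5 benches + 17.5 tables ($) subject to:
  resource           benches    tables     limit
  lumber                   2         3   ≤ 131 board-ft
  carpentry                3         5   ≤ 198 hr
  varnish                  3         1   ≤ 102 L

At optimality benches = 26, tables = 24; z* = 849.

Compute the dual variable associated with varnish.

Binding: carpentry and varnish. Non-binding: lumber (7 unused).
Since lumber is not tight, its dual is 0.
Dual feasibility on the basic columns requires 3·y_carpentry + 3·y_varnish = 16.5, 5·y_carpentry + 1·y_varnish = 17.5.
Solving: y_carpentry = 3, y_varnish = 2.5.
Shadow price of varnish = 2.5.

2.5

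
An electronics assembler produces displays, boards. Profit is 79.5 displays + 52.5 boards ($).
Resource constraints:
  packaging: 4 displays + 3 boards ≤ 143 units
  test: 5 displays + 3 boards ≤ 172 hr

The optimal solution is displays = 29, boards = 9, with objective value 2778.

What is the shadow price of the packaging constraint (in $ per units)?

Check each constraint at x*: packaging 143/143 (tight); test 172/172 (tight).
From A_Bᵀ y = c: 4·y_packaging + 5·y_test = 79.5; 3·y_packaging + 3·y_test = 52.5.
→ y_packaging = 8 and y_test = 9.5.
Shadow price of packaging = 8.

8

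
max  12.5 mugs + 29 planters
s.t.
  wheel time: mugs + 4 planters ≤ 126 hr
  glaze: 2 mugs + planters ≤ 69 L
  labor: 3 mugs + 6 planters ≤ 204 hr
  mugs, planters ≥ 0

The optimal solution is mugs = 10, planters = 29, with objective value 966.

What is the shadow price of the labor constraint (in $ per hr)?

3.5

At the optimum: wheel time uses 126 of 126 (binding); glaze uses 49 of 69 (slack = 20); labor uses 204 of 204 (binding).
By complementary slackness, y = 0 for the non-binding constraint.
The binding rows give the dual system: 1·y_wheel time + 3·y_labor = 12.5 and 4·y_wheel time + 6·y_labor = 29.
→ y_wheel time = 2 and y_labor = 3.5.
Shadow price of labor = 3.5.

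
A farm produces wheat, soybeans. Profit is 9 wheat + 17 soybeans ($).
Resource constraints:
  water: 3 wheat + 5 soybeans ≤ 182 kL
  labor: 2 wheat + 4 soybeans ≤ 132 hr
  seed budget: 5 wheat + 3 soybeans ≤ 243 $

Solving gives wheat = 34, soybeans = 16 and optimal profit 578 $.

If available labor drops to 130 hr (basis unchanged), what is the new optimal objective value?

572

Check each constraint at x*: water 182/182 (tight); labor 132/132 (tight); seed budget 218/243 (slack 25).
Slack constraints have shadow price 0 (complementary slackness).
From A_Bᵀ y = c: 3·y_water + 2·y_labor = 9; 5·y_water + 4·y_labor = 17.
Solving: y_water = 1, y_labor = 3.
Δz = y_labor·Δb = 3 × (-2) = -6, so new z* = 578 − 6 = 572.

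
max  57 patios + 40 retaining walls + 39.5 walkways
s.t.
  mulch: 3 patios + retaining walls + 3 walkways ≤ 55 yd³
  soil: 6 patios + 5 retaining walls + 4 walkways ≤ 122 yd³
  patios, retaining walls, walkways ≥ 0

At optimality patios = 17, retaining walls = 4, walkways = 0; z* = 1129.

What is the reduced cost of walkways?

-3.5

Both mulch and soil are binding at x*.
The binding rows give the dual system: 3·y_mulch + 6·y_soil = 57 and 1·y_mulch + 5·y_soil = 40.
Solving: y_mulch = 5, y_soil = 7.
Reduced cost of walkways: c₃ − yᵀa₃ = 39.5 − (5·3 + 7·4) = 39.5 − 43 = -3.5.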